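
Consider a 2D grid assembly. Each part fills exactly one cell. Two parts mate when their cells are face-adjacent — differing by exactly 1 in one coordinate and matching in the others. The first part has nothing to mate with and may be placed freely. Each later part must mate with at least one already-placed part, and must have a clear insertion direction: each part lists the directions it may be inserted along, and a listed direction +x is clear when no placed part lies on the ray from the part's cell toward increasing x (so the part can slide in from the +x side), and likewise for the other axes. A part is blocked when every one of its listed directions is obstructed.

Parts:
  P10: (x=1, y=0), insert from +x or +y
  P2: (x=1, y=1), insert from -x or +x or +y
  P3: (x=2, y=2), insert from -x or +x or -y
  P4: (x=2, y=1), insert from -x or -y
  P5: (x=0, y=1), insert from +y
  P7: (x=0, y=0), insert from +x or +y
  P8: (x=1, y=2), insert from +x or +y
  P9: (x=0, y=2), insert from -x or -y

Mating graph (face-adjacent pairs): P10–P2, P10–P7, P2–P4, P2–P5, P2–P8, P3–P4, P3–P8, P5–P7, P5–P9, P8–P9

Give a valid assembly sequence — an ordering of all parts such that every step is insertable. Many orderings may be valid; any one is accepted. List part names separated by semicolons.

P5; P7; P9; P8; P10; P3; P2; P4

1. P5@(0, 1) [+y clear] — {P5}
2. P7@(0, 0) [+x clear] — {P5, P7}
3. P9@(0, 2) [-x clear] — {P5, P7, P9}
4. P8@(1, 2) [+x clear] — {P5, P7, P8, P9}
5. P10@(1, 0) [+x clear] — {P10, P5, P7, P8, P9}
6. P3@(2, 2) [+x clear] — {P10, P3, P5, P7, P8, P9}
7. P2@(1, 1) [+x clear] — {P10, P2, P3, P5, P7, P8, P9}
8. P4@(2, 1) [-y clear] — {P10, P2, P3, P4, P5, P7, P8, P9}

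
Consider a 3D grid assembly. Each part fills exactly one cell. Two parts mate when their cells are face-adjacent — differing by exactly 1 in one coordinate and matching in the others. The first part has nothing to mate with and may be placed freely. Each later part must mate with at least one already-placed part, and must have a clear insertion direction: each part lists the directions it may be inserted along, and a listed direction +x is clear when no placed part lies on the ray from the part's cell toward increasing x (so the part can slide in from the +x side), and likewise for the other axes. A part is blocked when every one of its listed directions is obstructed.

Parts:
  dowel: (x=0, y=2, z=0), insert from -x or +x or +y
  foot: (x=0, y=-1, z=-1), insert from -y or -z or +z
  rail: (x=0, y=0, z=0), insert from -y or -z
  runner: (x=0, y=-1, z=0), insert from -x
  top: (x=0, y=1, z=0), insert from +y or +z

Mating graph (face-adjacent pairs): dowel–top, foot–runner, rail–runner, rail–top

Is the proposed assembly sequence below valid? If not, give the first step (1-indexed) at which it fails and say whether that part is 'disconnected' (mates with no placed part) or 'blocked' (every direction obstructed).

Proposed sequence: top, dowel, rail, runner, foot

Valid

1. top@(0, 1, 0) [+y clear] — {top}
2. dowel@(0, 2, 0) [-x clear] — {dowel, top}
3. rail@(0, 0, 0) [-y clear] — {dowel, rail, top}
4. runner@(0, -1, 0) [-x clear] — {dowel, rail, runner, top}
5. foot@(0, -1, -1) [-y clear] — {dowel, foot, rail, runner, top}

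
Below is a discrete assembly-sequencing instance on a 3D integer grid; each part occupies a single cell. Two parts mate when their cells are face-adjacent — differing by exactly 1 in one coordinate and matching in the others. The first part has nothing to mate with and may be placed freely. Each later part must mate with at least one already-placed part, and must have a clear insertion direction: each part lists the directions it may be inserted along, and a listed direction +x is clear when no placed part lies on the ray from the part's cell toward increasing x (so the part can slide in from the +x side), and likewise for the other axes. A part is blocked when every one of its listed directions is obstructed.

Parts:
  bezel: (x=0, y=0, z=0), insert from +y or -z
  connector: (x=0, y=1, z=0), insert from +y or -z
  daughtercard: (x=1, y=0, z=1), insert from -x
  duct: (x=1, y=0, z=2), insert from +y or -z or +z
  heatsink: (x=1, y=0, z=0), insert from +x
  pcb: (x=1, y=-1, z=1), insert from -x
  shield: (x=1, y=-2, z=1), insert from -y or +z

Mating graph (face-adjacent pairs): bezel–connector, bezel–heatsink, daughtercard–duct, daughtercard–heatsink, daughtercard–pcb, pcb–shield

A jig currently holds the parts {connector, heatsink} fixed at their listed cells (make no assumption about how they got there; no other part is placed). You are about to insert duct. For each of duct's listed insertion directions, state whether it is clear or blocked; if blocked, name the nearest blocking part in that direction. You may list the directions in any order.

+y: ray from duct(1, 0, 2) has no placed part ⇒ clear
-z: nearest on ray is heatsink@(1, 0, 0) ⇒ blocked
+z: ray from duct(1, 0, 2) has no placed part ⇒ clear

+y: clear; +z: clear; -z: blocked by heatsink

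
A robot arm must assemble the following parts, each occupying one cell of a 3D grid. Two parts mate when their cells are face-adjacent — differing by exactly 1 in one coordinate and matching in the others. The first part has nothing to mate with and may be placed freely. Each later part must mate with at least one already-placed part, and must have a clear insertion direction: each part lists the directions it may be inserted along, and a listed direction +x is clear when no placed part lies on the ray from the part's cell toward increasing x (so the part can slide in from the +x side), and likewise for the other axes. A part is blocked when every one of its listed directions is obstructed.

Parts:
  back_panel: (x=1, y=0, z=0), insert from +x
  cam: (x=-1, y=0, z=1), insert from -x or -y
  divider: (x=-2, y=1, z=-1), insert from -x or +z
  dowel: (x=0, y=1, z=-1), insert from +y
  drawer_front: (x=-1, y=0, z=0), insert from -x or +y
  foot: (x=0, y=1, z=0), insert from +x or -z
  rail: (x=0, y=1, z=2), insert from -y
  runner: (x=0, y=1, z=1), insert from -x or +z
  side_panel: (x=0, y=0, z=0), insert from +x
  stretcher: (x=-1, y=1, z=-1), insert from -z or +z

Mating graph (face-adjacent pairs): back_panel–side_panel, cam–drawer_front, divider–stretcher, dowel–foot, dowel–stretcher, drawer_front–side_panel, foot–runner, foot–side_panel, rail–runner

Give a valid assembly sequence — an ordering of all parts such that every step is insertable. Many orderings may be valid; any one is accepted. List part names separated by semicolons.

1. drawer_front@(-1, 0, 0) [-x clear] — {drawer_front}
2. cam@(-1, 0, 1) [-x clear] — {cam, drawer_front}
3. side_panel@(0, 0, 0) [+x clear] — {cam, drawer_front, side_panel}
4. foot@(0, 1, 0) [+x clear] — {cam, drawer_front, foot, side_panel}
5. back_panel@(1, 0, 0) [+x clear] — {back_panel, cam, drawer_front, foot, side_panel}
6. runner@(0, 1, 1) [-x clear] — {back_panel, cam, drawer_front, foot, runner, side_panel}
7. rail@(0, 1, 2) [-y clear] — {back_panel, cam, drawer_front, foot, rail, runner, side_panel}
8. dowel@(0, 1, -1) [+y clear] — {back_panel, cam, dowel, drawer_front, foot, rail, runner, side_panel}
9. stretcher@(-1, 1, -1) [-z clear] — {back_panel, cam, dowel, drawer_front, foot, rail, runner, side_panel, stretcher}
10. divider@(-2, 1, -1) [-x clear] — {back_panel, cam, divider, dowel, drawer_front, foot, rail, runner, side_panel, stretcher}

drawer_front; cam; side_panel; foot; back_panel; runner; rail; dowel; stretcher; divider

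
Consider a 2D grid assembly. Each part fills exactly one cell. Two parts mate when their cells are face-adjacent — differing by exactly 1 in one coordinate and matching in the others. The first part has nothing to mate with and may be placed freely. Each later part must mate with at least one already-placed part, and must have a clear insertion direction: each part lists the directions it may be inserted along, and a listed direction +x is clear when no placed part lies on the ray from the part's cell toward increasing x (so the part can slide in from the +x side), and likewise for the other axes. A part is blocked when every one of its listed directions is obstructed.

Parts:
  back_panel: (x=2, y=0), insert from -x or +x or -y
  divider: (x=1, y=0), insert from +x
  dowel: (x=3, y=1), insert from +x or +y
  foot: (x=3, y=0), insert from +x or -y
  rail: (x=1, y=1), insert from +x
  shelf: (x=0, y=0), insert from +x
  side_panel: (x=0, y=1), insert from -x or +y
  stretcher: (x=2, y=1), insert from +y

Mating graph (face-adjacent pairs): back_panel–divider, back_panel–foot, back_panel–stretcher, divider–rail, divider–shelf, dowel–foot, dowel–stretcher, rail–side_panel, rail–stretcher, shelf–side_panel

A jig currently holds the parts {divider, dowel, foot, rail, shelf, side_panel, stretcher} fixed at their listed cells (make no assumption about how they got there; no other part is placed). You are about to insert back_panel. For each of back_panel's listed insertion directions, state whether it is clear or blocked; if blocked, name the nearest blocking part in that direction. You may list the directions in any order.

-x: nearest on ray is divider@(1, 0) ⇒ blocked
+x: nearest on ray is foot@(3, 0) ⇒ blocked
-y: ray from back_panel(2, 0) has no placed part ⇒ clear

+x: blocked by foot; -x: blocked by divider; -y: clear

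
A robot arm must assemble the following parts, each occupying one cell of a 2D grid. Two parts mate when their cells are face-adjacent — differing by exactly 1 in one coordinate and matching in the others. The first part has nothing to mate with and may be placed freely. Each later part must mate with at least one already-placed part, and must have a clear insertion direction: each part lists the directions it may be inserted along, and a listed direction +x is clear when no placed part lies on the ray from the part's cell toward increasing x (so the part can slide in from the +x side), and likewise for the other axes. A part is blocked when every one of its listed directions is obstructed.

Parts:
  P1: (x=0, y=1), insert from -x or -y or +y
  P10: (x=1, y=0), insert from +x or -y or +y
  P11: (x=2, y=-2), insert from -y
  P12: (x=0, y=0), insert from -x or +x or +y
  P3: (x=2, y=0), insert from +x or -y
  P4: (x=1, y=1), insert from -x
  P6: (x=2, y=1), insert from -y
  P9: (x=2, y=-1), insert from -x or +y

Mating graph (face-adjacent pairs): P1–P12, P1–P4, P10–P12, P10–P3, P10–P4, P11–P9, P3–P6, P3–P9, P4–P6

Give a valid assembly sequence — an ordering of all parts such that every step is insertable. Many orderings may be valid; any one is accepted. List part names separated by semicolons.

1. P6@(2, 1) [-y clear] — {P6}
2. P3@(2, 0) [+x clear] — {P3, P6}
3. P9@(2, -1) [-x clear] — {P3, P6, P9}
4. P4@(1, 1) [-x clear] — {P3, P4, P6, P9}
5. P11@(2, -2) [-y clear] — {P11, P3, P4, P6, P9}
6. P1@(0, 1) [-x clear] — {P1, P11, P3, P4, P6, P9}
7. P12@(0, 0) [-x clear] — {P1, P11, P12, P3, P4, P6, P9}
8. P10@(1, 0) [-y clear] — {P1, P10, P11, P12, P3, P4, P6, P9}

P6; P3; P9; P4; P11; P1; P12; P10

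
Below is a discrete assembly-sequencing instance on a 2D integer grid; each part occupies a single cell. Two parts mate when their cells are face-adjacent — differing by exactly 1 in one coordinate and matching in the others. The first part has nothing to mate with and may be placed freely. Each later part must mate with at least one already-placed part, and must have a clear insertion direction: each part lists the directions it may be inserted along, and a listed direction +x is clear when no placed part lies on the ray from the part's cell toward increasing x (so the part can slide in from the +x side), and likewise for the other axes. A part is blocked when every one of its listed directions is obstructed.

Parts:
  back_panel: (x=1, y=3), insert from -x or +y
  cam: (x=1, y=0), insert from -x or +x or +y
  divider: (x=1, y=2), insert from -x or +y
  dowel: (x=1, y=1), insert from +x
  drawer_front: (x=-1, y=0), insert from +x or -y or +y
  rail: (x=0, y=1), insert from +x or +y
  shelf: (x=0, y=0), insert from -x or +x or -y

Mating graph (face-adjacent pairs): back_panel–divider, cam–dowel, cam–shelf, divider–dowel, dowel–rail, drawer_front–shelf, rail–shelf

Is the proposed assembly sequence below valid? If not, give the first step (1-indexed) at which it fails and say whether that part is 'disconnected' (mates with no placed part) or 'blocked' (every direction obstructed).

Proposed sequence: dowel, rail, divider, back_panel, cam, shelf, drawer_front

1. dowel@(1, 1) [+x clear] — {dowel}
2. rail@(0, 1) [+y clear] — {dowel, rail}
3. divider@(1, 2) [-x clear] — {divider, dowel, rail}
4. back_panel@(1, 3) [-x clear] — {back_panel, divider, dowel, rail}
5. cam@(1, 0) [-x clear] — {back_panel, cam, divider, dowel, rail}
6. shelf@(0, 0) [-x clear] — {back_panel, cam, divider, dowel, rail, shelf}
7. drawer_front@(-1, 0) [-y clear] — {back_panel, cam, divider, dowel, drawer_front, rail, shelf}

Valid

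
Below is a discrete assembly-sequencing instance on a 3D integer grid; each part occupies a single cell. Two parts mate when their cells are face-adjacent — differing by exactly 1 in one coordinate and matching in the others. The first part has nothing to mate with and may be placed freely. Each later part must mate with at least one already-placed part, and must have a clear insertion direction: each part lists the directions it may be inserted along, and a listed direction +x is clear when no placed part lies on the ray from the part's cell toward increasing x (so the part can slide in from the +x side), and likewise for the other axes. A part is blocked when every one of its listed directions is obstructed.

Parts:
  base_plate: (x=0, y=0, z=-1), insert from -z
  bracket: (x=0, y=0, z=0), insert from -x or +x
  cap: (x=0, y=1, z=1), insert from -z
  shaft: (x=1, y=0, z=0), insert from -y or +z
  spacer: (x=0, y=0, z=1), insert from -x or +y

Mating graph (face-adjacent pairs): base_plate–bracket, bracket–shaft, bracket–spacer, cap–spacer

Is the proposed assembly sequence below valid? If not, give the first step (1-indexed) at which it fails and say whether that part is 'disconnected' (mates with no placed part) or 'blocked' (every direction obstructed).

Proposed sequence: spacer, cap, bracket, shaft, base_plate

Valid

1. spacer@(0, 0, 1) [-x clear] — {spacer}
2. cap@(0, 1, 1) [-z clear] — {cap, spacer}
3. bracket@(0, 0, 0) [-x clear] — {bracket, cap, spacer}
4. shaft@(1, 0, 0) [-y clear] — {bracket, cap, shaft, spacer}
5. base_plate@(0, 0, -1) [-z clear] — {base_plate, bracket, cap, shaft, spacer}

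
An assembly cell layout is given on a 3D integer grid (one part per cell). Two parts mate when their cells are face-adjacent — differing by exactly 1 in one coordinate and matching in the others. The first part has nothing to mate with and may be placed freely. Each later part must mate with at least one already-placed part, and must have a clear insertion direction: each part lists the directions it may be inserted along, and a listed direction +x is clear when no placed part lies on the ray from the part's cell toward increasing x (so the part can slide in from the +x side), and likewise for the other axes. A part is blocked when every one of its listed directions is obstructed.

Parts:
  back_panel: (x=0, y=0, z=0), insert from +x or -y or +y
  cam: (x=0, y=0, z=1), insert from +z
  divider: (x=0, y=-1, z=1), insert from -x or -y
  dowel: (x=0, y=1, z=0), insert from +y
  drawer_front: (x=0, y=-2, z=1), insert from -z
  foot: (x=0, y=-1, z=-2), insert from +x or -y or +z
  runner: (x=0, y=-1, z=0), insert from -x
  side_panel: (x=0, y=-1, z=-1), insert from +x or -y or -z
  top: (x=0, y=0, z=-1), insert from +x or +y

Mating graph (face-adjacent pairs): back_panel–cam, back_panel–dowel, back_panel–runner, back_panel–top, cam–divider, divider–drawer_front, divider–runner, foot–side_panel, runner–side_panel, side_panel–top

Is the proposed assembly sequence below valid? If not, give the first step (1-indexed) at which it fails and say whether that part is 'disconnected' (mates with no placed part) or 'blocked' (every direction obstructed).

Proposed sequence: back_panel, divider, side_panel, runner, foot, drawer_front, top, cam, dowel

1. back_panel@(0, 0, 0) [+x clear] — {back_panel}
2. divider@(0, -1, 1) — no placed neighbour ⇒ disconnected

Invalid at step 2 (disconnected)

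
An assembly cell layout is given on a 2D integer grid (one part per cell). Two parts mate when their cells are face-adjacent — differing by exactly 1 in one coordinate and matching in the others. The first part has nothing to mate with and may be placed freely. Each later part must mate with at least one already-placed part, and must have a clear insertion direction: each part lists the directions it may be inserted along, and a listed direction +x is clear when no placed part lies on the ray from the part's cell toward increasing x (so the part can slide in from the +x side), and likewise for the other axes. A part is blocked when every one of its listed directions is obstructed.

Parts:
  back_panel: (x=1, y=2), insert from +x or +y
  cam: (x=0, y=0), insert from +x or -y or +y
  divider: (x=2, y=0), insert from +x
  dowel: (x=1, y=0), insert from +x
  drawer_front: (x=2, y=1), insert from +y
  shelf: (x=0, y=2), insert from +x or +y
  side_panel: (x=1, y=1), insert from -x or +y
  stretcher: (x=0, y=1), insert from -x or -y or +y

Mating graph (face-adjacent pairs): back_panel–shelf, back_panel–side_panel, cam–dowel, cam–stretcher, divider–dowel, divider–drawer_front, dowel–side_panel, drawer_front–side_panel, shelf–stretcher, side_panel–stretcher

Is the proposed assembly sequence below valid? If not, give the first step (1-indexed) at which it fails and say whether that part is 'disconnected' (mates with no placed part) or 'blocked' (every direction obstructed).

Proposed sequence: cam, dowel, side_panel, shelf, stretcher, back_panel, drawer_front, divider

1. cam@(0, 0) [+x clear] — {cam}
2. dowel@(1, 0) [+x clear] — {cam, dowel}
3. side_panel@(1, 1) [-x clear] — {cam, dowel, side_panel}
4. shelf@(0, 2) — no placed neighbour ⇒ disconnected

Invalid at step 4 (disconnected)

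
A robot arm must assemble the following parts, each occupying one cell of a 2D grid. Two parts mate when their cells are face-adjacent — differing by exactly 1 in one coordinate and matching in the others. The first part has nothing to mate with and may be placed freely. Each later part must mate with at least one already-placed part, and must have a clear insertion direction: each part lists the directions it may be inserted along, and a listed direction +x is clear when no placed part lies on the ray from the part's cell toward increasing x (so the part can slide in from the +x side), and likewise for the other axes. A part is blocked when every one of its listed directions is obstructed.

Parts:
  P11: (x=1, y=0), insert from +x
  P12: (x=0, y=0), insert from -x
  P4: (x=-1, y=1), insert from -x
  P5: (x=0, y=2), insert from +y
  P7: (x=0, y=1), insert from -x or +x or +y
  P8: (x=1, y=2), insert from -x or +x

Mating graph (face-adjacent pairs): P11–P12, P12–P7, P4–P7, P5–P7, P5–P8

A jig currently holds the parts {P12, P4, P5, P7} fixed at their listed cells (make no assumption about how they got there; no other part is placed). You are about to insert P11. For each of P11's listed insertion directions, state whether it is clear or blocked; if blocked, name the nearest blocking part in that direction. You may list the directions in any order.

+x: ray from P11(1, 0) has no placed part ⇒ clear

+x: clear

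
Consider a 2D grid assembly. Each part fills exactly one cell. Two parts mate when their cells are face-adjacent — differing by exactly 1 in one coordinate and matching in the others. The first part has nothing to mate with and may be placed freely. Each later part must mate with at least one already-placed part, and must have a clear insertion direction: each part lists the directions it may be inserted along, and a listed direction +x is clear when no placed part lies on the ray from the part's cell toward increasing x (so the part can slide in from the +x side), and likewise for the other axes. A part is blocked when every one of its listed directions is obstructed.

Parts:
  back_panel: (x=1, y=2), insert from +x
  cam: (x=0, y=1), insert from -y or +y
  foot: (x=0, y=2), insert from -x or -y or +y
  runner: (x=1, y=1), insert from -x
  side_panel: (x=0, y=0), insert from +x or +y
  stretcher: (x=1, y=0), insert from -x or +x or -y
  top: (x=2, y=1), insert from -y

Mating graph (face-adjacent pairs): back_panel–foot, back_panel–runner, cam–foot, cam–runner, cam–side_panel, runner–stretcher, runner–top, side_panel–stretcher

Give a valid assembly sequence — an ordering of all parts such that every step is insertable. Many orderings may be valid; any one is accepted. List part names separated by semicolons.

foot; back_panel; runner; cam; top; side_panel; stretcher

1. foot@(0, 2) [-x clear] — {foot}
2. back_panel@(1, 2) [+x clear] — {back_panel, foot}
3. runner@(1, 1) [-x clear] — {back_panel, foot, runner}
4. cam@(0, 1) [-y clear] — {back_panel, cam, foot, runner}
5. top@(2, 1) [-y clear] — {back_panel, cam, foot, runner, top}
6. side_panel@(0, 0) [+x clear] — {back_panel, cam, foot, runner, side_panel, top}
7. stretcher@(1, 0) [+x clear] — {back_panel, cam, foot, runner, side_panel, stretcher, top}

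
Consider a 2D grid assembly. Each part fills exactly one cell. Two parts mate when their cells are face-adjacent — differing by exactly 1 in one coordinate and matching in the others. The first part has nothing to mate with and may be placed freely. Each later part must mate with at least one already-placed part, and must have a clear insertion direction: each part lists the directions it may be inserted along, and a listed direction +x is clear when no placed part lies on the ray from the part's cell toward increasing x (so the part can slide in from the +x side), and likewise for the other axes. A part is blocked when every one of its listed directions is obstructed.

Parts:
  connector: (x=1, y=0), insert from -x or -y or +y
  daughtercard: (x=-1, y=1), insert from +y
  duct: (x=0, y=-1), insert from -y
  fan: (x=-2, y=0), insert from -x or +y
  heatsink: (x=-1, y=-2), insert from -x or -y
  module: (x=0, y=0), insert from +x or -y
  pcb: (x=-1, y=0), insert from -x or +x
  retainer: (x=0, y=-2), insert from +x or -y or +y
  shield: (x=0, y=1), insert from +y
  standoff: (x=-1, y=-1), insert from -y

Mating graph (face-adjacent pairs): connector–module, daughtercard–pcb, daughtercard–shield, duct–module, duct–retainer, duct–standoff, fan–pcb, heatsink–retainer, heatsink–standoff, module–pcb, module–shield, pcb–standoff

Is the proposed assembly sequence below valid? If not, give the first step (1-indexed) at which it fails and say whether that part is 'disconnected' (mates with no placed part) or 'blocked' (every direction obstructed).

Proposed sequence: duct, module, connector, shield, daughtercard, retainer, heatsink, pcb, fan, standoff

1. duct@(0, -1) [-y clear] — {duct}
2. module@(0, 0) [+x clear] — {duct, module}
3. connector@(1, 0) [-y clear] — {connector, duct, module}
4. shield@(0, 1) [+y clear] — {connector, duct, module, shield}
5. daughtercard@(-1, 1) [+y clear] — {connector, daughtercard, duct, module, shield}
6. retainer@(0, -2) [+x clear] — {connector, daughtercard, duct, module, retainer, shield}
7. heatsink@(-1, -2) [-x clear] — {connector, daughtercard, duct, heatsink, module, retainer, shield}
8. pcb@(-1, 0) [-x clear] — {connector, daughtercard, duct, heatsink, module, pcb, retainer, shield}
9. fan@(-2, 0) [-x clear] — {connector, daughtercard, duct, fan, heatsink, module, pcb, retainer, shield}
10. standoff@(-1, -1) — -y all obstructed ⇒ blocked

Invalid at step 10 (blocked)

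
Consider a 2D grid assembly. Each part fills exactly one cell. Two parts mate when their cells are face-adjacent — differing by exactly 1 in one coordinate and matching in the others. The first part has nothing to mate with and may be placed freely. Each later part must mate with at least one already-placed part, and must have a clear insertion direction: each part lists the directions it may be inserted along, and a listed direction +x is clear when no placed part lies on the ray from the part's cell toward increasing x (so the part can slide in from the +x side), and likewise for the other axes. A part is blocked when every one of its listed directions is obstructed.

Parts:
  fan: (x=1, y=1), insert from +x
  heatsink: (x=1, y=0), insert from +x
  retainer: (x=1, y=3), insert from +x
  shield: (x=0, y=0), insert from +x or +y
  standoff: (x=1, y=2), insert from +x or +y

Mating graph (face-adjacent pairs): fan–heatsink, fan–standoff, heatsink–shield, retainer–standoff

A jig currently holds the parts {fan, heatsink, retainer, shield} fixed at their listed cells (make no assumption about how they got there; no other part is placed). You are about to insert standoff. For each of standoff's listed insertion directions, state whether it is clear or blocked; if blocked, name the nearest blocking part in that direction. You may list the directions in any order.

+x: ray from standoff(1, 2) has no placed part ⇒ clear
+y: nearest on ray is retainer@(1, 3) ⇒ blocked

+x: clear; +y: blocked by retainer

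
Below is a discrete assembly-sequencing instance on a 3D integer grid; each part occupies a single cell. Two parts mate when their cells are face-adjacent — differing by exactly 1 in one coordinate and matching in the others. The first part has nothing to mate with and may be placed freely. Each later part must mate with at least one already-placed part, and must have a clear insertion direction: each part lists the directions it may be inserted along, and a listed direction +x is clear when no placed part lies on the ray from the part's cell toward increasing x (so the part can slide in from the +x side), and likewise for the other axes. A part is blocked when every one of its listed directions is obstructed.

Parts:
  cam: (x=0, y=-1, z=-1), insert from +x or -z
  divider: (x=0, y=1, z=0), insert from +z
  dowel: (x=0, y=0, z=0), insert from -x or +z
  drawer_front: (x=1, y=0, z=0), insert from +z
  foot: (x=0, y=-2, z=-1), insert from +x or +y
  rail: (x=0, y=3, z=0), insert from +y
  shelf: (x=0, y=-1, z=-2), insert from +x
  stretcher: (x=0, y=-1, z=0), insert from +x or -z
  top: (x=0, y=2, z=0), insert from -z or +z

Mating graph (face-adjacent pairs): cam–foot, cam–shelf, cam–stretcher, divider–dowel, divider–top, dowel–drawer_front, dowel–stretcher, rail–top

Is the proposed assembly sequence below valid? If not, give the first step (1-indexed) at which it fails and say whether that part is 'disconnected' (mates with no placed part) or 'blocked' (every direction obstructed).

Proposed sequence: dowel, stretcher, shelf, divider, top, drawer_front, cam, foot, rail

Invalid at step 3 (disconnected)

1. dowel@(0, 0, 0) [-x clear] — {dowel}
2. stretcher@(0, -1, 0) [+x clear] — {dowel, stretcher}
3. shelf@(0, -1, -2) — no placed neighbour ⇒ disconnected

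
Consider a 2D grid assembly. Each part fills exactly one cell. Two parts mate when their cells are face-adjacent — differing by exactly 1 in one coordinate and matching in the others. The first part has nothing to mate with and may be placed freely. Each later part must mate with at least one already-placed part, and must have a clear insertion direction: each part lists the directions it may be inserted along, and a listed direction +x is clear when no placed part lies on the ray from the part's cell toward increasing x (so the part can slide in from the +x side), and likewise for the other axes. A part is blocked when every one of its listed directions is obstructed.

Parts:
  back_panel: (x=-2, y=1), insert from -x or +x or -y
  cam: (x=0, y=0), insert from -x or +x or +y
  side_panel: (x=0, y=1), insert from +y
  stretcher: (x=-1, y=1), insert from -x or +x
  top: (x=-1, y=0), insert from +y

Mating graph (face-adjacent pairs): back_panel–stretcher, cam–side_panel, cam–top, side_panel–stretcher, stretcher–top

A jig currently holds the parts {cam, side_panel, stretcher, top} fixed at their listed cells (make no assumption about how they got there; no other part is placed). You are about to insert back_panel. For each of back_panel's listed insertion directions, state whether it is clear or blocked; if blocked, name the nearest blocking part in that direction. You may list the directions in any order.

-x: ray from back_panel(-2, 1) has no placed part ⇒ clear
+x: nearest on ray is stretcher@(-1, 1) ⇒ blocked
-y: ray from back_panel(-2, 1) has no placed part ⇒ clear

+x: blocked by stretcher; -x: clear; -y: clear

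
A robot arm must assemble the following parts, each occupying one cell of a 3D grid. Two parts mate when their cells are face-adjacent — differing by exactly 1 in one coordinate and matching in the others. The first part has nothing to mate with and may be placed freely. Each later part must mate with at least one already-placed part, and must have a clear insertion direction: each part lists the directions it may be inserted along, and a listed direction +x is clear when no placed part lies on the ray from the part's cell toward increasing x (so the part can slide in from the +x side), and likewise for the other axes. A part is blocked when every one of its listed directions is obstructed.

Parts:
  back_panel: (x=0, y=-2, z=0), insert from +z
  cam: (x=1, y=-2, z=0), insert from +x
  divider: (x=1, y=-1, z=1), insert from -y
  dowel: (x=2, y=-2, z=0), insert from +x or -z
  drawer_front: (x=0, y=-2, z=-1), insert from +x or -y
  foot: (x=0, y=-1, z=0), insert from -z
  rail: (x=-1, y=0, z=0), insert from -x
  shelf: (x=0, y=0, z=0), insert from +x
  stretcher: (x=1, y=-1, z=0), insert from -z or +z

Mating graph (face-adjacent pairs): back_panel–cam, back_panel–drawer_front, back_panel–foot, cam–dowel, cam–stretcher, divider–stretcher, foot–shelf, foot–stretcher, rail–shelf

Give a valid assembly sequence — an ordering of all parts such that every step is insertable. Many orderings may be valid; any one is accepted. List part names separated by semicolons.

1. drawer_front@(0, -2, -1) [+x clear] — {drawer_front}
2. back_panel@(0, -2, 0) [+z clear] — {back_panel, drawer_front}
3. foot@(0, -1, 0) [-z clear] — {back_panel, drawer_front, foot}
4. stretcher@(1, -1, 0) [-z clear] — {back_panel, drawer_front, foot, stretcher}
5. divider@(1, -1, 1) [-y clear] — {back_panel, divider, drawer_front, foot, stretcher}
6. shelf@(0, 0, 0) [+x clear] — {back_panel, divider, drawer_front, foot, shelf, stretcher}
7. rail@(-1, 0, 0) [-x clear] — {back_panel, divider, drawer_front, foot, rail, shelf, stretcher}
8. cam@(1, -2, 0) [+x clear] — {back_panel, cam, divider, drawer_front, foot, rail, shelf, stretcher}
9. dowel@(2, -2, 0) [+x clear] — {back_panel, cam, divider, dowel, drawer_front, foot, rail, shelf, stretcher}

drawer_front; back_panel; foot; stretcher; divider; shelf; rail; cam; dowel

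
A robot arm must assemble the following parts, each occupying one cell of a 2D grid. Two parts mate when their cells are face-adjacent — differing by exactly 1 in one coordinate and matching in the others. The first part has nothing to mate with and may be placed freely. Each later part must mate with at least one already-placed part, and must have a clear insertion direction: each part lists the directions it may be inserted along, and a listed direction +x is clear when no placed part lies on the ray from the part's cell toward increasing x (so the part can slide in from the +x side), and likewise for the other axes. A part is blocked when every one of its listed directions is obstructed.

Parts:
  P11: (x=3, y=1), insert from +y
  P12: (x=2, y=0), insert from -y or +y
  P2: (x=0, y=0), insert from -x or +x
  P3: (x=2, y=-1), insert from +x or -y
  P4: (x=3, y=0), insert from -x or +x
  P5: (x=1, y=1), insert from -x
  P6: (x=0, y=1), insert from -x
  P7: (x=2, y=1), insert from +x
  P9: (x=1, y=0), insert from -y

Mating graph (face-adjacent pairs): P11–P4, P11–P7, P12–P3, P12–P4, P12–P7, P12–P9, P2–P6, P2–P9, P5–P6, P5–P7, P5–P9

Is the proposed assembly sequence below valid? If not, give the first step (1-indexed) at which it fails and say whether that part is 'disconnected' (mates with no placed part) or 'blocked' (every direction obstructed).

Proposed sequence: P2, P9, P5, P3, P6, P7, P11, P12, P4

1. P2@(0, 0) [-x clear] — {P2}
2. P9@(1, 0) [-y clear] — {P2, P9}
3. P5@(1, 1) [-x clear] — {P2, P5, P9}
4. P3@(2, -1) — no placed neighbour ⇒ disconnected

Invalid at step 4 (disconnected)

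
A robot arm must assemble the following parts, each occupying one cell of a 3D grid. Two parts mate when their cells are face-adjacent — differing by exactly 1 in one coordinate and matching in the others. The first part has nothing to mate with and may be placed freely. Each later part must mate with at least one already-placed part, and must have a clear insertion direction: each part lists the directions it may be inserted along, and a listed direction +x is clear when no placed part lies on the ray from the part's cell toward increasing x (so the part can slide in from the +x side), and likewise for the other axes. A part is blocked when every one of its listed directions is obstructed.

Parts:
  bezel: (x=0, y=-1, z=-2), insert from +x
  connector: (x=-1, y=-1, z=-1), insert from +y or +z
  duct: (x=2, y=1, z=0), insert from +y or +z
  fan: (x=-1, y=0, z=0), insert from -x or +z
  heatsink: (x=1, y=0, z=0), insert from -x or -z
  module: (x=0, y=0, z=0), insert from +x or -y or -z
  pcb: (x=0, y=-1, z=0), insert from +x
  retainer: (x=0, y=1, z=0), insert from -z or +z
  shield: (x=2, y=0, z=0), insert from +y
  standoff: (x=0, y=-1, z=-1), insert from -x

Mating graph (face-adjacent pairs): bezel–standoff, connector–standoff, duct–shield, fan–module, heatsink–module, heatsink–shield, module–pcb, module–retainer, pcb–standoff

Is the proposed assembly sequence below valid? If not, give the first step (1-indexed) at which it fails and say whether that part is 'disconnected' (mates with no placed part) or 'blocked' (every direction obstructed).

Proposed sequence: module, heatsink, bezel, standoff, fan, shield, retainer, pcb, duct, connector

1. module@(0, 0, 0) [+x clear] — {module}
2. heatsink@(1, 0, 0) [-z clear] — {heatsink, module}
3. bezel@(0, -1, -2) — no placed neighbour ⇒ disconnected

Invalid at step 3 (disconnected)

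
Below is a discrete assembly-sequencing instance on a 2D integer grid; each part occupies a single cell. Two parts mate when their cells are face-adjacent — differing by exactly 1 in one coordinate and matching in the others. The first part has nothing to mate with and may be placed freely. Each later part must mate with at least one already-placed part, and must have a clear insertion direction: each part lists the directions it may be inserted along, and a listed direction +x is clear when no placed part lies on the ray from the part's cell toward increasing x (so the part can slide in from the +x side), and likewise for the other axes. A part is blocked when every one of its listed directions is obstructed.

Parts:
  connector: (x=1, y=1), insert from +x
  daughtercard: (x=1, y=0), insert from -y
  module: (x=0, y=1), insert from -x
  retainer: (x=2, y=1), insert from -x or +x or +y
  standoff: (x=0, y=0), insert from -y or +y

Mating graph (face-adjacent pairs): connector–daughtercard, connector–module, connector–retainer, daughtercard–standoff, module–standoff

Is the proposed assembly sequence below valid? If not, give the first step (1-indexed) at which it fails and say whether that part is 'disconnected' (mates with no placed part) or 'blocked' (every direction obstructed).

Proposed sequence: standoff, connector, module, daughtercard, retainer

Invalid at step 2 (disconnected)

1. standoff@(0, 0) [-y clear] — {standoff}
2. connector@(1, 1) — no placed neighbour ⇒ disconnected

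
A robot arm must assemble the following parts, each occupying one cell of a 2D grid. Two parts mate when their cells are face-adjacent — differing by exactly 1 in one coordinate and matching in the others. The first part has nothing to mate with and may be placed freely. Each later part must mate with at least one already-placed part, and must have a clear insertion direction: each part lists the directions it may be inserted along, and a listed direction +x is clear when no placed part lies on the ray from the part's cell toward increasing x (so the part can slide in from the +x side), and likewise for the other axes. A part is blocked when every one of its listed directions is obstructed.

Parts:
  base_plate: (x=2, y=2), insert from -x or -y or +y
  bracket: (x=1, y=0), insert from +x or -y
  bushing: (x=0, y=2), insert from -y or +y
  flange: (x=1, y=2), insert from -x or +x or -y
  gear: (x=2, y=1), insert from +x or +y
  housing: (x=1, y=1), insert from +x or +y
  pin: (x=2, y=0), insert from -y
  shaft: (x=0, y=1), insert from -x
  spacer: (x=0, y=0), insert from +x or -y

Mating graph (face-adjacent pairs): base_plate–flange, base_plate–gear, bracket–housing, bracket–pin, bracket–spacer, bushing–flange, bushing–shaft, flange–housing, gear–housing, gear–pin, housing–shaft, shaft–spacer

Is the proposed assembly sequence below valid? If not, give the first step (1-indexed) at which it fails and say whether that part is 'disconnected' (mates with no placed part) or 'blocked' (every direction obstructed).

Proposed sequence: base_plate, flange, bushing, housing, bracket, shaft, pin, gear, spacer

1. base_plate@(2, 2) [-x clear] — {base_plate}
2. flange@(1, 2) [-x clear] — {base_plate, flange}
3. bushing@(0, 2) [-y clear] — {base_plate, bushing, flange}
4. housing@(1, 1) [+x clear] — {base_plate, bushing, flange, housing}
5. bracket@(1, 0) [+x clear] — {base_plate, bracket, bushing, flange, housing}
6. shaft@(0, 1) [-x clear] — {base_plate, bracket, bushing, flange, housing, shaft}
7. pin@(2, 0) [-y clear] — {base_plate, bracket, bushing, flange, housing, pin, shaft}
8. gear@(2, 1) [+x clear] — {base_plate, bracket, bushing, flange, gear, housing, pin, shaft}
9. spacer@(0, 0) [-y clear] — {base_plate, bracket, bushing, flange, gear, housing, pin, shaft, spacer}

Valid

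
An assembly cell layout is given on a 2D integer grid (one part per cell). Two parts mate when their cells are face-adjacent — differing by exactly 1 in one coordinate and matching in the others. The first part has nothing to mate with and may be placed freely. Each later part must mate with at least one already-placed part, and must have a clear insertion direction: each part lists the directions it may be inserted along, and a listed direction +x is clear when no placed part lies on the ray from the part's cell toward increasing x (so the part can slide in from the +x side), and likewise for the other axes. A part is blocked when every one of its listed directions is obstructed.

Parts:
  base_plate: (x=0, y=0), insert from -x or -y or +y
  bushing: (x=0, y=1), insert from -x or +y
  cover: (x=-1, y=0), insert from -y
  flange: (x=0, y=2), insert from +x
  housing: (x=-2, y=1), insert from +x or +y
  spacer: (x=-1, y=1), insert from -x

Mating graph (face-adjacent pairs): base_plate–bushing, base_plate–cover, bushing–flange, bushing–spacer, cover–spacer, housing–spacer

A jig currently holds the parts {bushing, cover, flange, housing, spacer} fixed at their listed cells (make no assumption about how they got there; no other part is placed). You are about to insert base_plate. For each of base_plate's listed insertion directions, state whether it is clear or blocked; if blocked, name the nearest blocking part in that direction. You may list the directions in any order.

+y: blocked by bushing; -x: blocked by cover; -y: clear

-x: nearest on ray is cover@(-1, 0) ⇒ blocked
-y: ray from base_plate(0, 0) has no placed part ⇒ clear
+y: nearest on ray is bushing@(0, 1) ⇒ blocked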